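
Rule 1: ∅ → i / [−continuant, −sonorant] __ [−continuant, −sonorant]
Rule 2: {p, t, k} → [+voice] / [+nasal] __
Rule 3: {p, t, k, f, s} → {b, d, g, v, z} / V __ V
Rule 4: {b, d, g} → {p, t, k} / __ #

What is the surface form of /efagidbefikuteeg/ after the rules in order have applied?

Rule 1 (stop-cluster i-epenthesis): /d/ and /b/ form a stop–stop cluster, so [i] is inserted between them. /efagidbefikuteeg/ → efagidibefikuteeg.
Rule 2 (post-nasal voicing): no segment meets the environment; /efagidibefikuteeg/ is unchanged.
Rule 3 (intervocalic voicing): /f/ is a voiceless obstruent between vowels /e/ and /a/, so it voices to [v]. /f/ is a voiceless obstruent between vowels /e/ and /i/, so it voices to [v]. /k/ is a voiceless obstruent between vowels /i/ and /u/, so it voices to [g]. /t/ is a voiceless obstruent between vowels /u/ and /e/, so it voices to [d]. /efagidibefikuteeg/ → evagidibevigudeeg.
Rule 4 (final devoicing): /g/ is a voiced stop in word-final position, so it devoices to [k]. /evagidibevigudeeg/ → evagidibevigudeek.

evagidibevigudeek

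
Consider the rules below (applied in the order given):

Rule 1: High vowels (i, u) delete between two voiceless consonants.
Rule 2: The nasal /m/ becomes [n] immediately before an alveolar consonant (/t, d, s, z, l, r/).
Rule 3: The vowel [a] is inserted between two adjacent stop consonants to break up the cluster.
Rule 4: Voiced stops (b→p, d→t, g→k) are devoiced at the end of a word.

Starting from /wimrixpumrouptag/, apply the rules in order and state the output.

winrixpunroupatak

Rule 1 (high vowel syncope): no segment meets the environment; /wimrixpumrouptag/ is unchanged.
Rule 2 (nasal place assimilation): /m/ precedes the alveolar consonant /r/, so it assimilates in place to [n]. /m/ precedes the alveolar consonant /r/, so it assimilates in place to [n]. /wimrixpumrouptag/ → winrixpunrouptag.
Rule 3 (stop-cluster a-epenthesis): /p/ and /t/ form a stop–stop cluster, so [a] is inserted between them. /winrixpunrouptag/ → winrixpunroupatag.
Rule 4 (final devoicing): /g/ is a voiced stop in word-final position, so it devoices to [k]. /winrixpunroupatag/ → winrixpunroupatak.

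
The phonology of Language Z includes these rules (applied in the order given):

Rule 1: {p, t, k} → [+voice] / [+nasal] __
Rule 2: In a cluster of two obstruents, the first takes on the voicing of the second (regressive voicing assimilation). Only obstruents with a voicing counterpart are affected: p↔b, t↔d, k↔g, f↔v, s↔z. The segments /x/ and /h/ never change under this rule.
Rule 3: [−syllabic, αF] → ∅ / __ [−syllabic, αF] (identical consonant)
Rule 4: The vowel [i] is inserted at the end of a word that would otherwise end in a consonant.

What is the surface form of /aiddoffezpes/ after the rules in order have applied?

aidofespesi

Rule 1 (post-nasal voicing): no segment meets the environment; /aiddoffezpes/ is unchanged.
Rule 2 (regressive voicing assimilation): /z/ precedes the voiceless obstruent /p/, so it devoices to [s] by assimilation. /aiddoffezpes/ → aiddoffespes.
Rule 3 (degemination): /dd/ is a geminate; the first /d/ deletes. /ff/ is a geminate; the first /f/ deletes. /aiddoffespes/ → aidofespes.
Rule 4 (final i-epenthesis): the form ends in the consonant /s/, so [i] is inserted word-finally. /aidofespes/ → aidofespesi.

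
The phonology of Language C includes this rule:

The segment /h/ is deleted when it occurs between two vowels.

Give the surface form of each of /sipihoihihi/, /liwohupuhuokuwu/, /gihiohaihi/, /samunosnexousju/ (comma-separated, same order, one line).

/sipihoihihi/: /h/ occurs between vowels /i/ and /o/, so it deletes. /h/ occurs between vowels /i/ and /i/, so it deletes. /h/ occurs between vowels /i/ and /i/, so it deletes. → [sipioiii].
/liwohupuhuokuwu/: /h/ occurs between vowels /o/ and /u/, so it deletes. /h/ occurs between vowels /u/ and /u/, so it deletes. → [liwoupuuokuwu].
/gihiohaihi/: /h/ occurs between vowels /i/ and /i/, so it deletes. /h/ occurs between vowels /o/ and /a/, so it deletes. /h/ occurs between vowels /i/ and /i/, so it deletes. → [giioaii].
/samunosnexousju/: the rule's environment is not met; surfaces unchanged as [samunosnexousju].

sipioiii, liwoupuuokuwu, giioaii, samunosnexousju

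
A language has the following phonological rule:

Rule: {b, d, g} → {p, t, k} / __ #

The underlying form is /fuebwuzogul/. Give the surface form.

fuebwuzogul

No segment of /fuebwuzogul/ meets the structural description of the rule, so the form surfaces unchanged.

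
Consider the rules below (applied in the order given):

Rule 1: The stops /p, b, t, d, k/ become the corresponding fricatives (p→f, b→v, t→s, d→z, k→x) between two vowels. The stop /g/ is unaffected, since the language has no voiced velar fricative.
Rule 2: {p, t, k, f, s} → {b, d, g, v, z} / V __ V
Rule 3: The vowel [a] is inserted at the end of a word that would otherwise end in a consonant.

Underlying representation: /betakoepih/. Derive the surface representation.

Rule 1 (intervocalic spirantization): /t/ is a stop between vowels /e/ and /a/, so it spirantizes to the fricative [s]. /k/ is a stop between vowels /a/ and /o/, so it spirantizes to the fricative [x]. /p/ is a stop between vowels /e/ and /i/, so it spirantizes to the fricative [f]. /betakoepih/ → besaxoefih.
Rule 2 (intervocalic voicing): /s/ is a voiceless obstruent between vowels /e/ and /a/, so it voices to [z]. /f/ is a voiceless obstruent between vowels /e/ and /i/, so it voices to [v]. /besaxoefih/ → bezaxoevih.
Rule 3 (final a-epenthesis): the form ends in the consonant /h/, so [a] is inserted word-finally. /bezaxoevih/ → bezaxoeviha.

bezaxoeviha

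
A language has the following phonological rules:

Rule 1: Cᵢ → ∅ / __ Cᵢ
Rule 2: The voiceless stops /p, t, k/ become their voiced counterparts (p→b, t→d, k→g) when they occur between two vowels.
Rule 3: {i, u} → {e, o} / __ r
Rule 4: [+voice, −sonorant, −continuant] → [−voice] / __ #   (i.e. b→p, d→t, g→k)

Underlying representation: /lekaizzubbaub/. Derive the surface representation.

legaizubaup

Rule 1 (degemination): /zz/ is a geminate; the first /z/ deletes. /bb/ is a geminate; the first /b/ deletes. /lekaizzubbaub/ → lekaizubaub.
Rule 2 (intervocalic voicing): /k/ is a voiceless stop between vowels /e/ and /a/, so it voices to [g]. /lekaizubaub/ → legaizubaub.
Rule 3 (pre-rhotic lowering): no segment meets the environment; /legaizubaub/ is unchanged.
Rule 4 (final devoicing): /b/ is a voiced stop in word-final position, so it devoices to [p]. /legaizubaub/ → legaizubaup.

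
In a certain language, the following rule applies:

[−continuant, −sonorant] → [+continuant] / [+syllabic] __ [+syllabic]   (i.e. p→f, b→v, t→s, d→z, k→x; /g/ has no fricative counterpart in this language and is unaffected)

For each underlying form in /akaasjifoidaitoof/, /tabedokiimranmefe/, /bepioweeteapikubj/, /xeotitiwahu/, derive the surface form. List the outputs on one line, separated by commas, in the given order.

axaasjifoizaisoof, tavezoxiimranmefe, befioweeseafixubj, xeosisiwahu

/akaasjifoidaitoof/: /k/ is a stop between vowels /a/ and /a/, so it spirantizes to the fricative [x]. /d/ is a stop between vowels /i/ and /a/, so it spirantizes to the fricative [z]. /t/ is a stop between vowels /i/ and /o/, so it spirantizes to the fricative [s]. → [axaasjifoizaisoof].
/tabedokiimranmefe/: /b/ is a stop between vowels /a/ and /e/, so it spirantizes to the fricative [v]. /d/ is a stop between vowels /e/ and /o/, so it spirantizes to the fricative [z]. /k/ is a stop between vowels /o/ and /i/, so it spirantizes to the fricative [x]. → [tavezoxiimranmefe].
/bepioweeteapikubj/: /p/ is a stop between vowels /e/ and /i/, so it spirantizes to the fricative [f]. /t/ is a stop between vowels /e/ and /e/, so it spirantizes to the fricative [s]. /p/ is a stop between vowels /a/ and /i/, so it spirantizes to the fricative [f]. /k/ is a stop between vowels /i/ and /u/, so it spirantizes to the fricative [x]. → [befioweeseafixubj].
/xeotitiwahu/: /t/ is a stop between vowels /o/ and /i/, so it spirantizes to the fricative [s]. /t/ is a stop between vowels /i/ and /i/, so it spirantizes to the fricative [s]. → [xeosisiwahu].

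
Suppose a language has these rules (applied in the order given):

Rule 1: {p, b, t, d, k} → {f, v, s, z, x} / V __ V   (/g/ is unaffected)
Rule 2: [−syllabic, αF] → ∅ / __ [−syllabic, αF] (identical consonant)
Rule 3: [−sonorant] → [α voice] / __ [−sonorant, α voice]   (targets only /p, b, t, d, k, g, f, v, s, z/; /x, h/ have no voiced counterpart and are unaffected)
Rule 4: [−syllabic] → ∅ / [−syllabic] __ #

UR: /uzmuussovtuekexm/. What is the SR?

Rule 1 (intervocalic spirantization): /k/ is a stop between vowels /e/ and /e/, so it spirantizes to the fricative [x]. /uzmuussovtuekexm/ → uzmuussovtuexexm.
Rule 2 (degemination): /ss/ is a geminate; the first /s/ deletes. /uzmuussovtuexexm/ → uzmuusovtuexexm.
Rule 3 (regressive voicing assimilation): /v/ precedes the voiceless obstruent /t/, so it devoices to [f] by assimilation. /uzmuusovtuexexm/ → uzmuusoftuexexm.
Rule 4 (final cluster simplification): /m/ is the second consonant of a word-final cluster /xm/, so it deletes. /uzmuusoftuexexm/ → uzmuusoftuexex.

uzmuusoftuexex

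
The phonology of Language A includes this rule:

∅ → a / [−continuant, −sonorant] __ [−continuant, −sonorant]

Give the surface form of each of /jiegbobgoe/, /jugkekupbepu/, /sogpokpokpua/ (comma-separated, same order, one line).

jiegabobagoe, jugakekupabepu, sogapokapokapua

/jiegbobgoe/: /g/ and /b/ form a stop–stop cluster, so [a] is inserted between them. /b/ and /g/ form a stop–stop cluster, so [a] is inserted between them. → [jiegabobagoe].
/jugkekupbepu/: /g/ and /k/ form a stop–stop cluster, so [a] is inserted between them. /p/ and /b/ form a stop–stop cluster, so [a] is inserted between them. → [jugakekupabepu].
/sogpokpokpua/: /g/ and /p/ form a stop–stop cluster, so [a] is inserted between them. /k/ and /p/ form a stop–stop cluster, so [a] is inserted between them. /k/ and /p/ form a stop–stop cluster, so [a] is inserted between them. → [sogapokapokapua].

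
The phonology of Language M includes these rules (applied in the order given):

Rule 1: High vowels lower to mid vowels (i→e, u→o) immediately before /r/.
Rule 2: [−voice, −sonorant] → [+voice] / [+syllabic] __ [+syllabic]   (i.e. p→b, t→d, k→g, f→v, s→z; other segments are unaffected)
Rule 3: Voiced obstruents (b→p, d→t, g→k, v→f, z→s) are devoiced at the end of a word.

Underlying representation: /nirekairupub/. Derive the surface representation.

Rule 1 (pre-rhotic lowering): /i/ is a high vowel immediately before /r/, so it lowers to [e]. /i/ is a high vowel immediately before /r/, so it lowers to [e]. /nirekairupub/ → nerekaerupub.
Rule 2 (intervocalic voicing): /k/ is a voiceless obstruent between vowels /e/ and /a/, so it voices to [g]. /p/ is a voiceless obstruent between vowels /u/ and /u/, so it voices to [b]. /nerekaerupub/ → neregaerubub.
Rule 3 (final devoicing): /b/ is a voiced obstruent in word-final position, so it devoices to [p]. /neregaerubub/ → neregaerubup.

neregaerubup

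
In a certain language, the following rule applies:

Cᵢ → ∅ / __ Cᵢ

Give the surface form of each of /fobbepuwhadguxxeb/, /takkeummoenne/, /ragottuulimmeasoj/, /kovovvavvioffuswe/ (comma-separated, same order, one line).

fobepuwhadguxeb, takeumoene, ragotuulimeasoj, kovovaviofuswe

/fobbepuwhadguxxeb/: /bb/ is a geminate; the first /b/ deletes. /xx/ is a geminate; the first /x/ deletes. → [fobepuwhadguxeb].
/takkeummoenne/: /kk/ is a geminate; the first /k/ deletes. /mm/ is a geminate; the first /m/ deletes. /nn/ is a geminate; the first /n/ deletes. → [takeumoene].
/ragottuulimmeasoj/: /tt/ is a geminate; the first /t/ deletes. /mm/ is a geminate; the first /m/ deletes. → [ragotuulimeasoj].
/kovovvavvioffuswe/: /vv/ is a geminate; the first /v/ deletes. /vv/ is a geminate; the first /v/ deletes. /ff/ is a geminate; the first /f/ deletes. → [kovovaviofuswe].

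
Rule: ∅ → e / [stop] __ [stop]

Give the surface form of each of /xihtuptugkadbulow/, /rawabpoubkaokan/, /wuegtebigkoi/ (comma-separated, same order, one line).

/xihtuptugkadbulow/: /p/ and /t/ form a stop–stop cluster, so [e] is inserted between them. /g/ and /k/ form a stop–stop cluster, so [e] is inserted between them. /d/ and /b/ form a stop–stop cluster, so [e] is inserted between them. → [xihtupetugekadebulow].
/rawabpoubkaokan/: /b/ and /p/ form a stop–stop cluster, so [e] is inserted between them. /b/ and /k/ form a stop–stop cluster, so [e] is inserted between them. → [rawabepoubekaokan].
/wuegtebigkoi/: /g/ and /t/ form a stop–stop cluster, so [e] is inserted between them. /g/ and /k/ form a stop–stop cluster, so [e] is inserted between them. → [wuegetebigekoi].

xihtupetugekadebulow, rawabepoubekaokan, wuegetebigekoi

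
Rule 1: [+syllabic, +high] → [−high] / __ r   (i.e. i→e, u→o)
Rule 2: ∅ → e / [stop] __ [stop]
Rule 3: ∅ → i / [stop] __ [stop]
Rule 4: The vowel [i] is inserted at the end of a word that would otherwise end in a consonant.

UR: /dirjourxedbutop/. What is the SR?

derjoorxedebutopi

Rule 1 (pre-rhotic lowering): /i/ is a high vowel immediately before /r/, so it lowers to [e]. /u/ is a high vowel immediately before /r/, so it lowers to [o]. /dirjourxedbutop/ → derjoorxedbutop.
Rule 2 (stop-cluster e-epenthesis): /d/ and /b/ form a stop–stop cluster, so [e] is inserted between them. /derjoorxedbutop/ → derjoorxedebutop.
Rule 3 (stop-cluster i-epenthesis): no segment meets the environment; /derjoorxedebutop/ is unchanged.
Rule 4 (final i-epenthesis): the form ends in the consonant /p/, so [i] is inserted word-finally. /derjoorxedebutop/ → derjoorxedebutopi.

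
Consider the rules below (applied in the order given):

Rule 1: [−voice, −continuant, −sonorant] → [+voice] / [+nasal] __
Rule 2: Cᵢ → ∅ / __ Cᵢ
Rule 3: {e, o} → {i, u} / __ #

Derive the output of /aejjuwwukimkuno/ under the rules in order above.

aejuwukimgunu

Rule 1 (post-nasal voicing): /k/ is a voiceless stop immediately after the nasal /m/, so it voices to [g]. /aejjuwwukimkuno/ → aejjuwwukimguno.
Rule 2 (degemination): /jj/ is a geminate; the first /j/ deletes. /ww/ is a geminate; the first /w/ deletes. /aejjuwwukimguno/ → aejuwukimguno.
Rule 3 (final vowel raising): /o/ is a mid vowel in word-final position, so it raises to [u]. /aejuwukimguno/ → aejuwukimgunu.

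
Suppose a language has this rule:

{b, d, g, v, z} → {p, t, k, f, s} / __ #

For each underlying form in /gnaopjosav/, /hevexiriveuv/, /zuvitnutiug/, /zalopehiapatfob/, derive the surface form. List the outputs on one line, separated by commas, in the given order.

gnaopjosaf, hevexiriveuf, zuvitnutiuk, zalopehiapatfop

/gnaopjosav/: /v/ is a voiced obstruent in word-final position, so it devoices to [f]. → [gnaopjosaf].
/hevexiriveuv/: /v/ is a voiced obstruent in word-final position, so it devoices to [f]. → [hevexiriveuf].
/zuvitnutiug/: /g/ is a voiced obstruent in word-final position, so it devoices to [k]. → [zuvitnutiuk].
/zalopehiapatfob/: /b/ is a voiced obstruent in word-final position, so it devoices to [p]. → [zalopehiapatfop].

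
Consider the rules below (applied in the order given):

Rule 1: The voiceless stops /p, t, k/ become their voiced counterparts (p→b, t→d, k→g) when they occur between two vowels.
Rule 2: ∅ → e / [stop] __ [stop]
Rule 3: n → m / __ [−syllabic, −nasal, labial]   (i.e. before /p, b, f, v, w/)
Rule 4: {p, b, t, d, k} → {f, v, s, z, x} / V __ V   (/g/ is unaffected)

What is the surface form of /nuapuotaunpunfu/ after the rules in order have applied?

Rule 1 (intervocalic voicing): /p/ is a voiceless stop between vowels /a/ and /u/, so it voices to [b]. /t/ is a voiceless stop between vowels /o/ and /a/, so it voices to [d]. /nuapuotaunpunfu/ → nuabuodaunpunfu.
Rule 2 (stop-cluster e-epenthesis): no segment meets the environment; /nuabuodaunpunfu/ is unchanged.
Rule 3 (nasal place assimilation): /n/ precedes the labial consonant /p/, so it assimilates in place to [m]. /n/ precedes the labial consonant /f/, so it assimilates in place to [m]. /nuabuodaunpunfu/ → nuabuodaumpumfu.
Rule 4 (intervocalic spirantization): /b/ is a stop between vowels /a/ and /u/, so it spirantizes to the fricative [v]. /d/ is a stop between vowels /o/ and /a/, so it spirantizes to the fricative [z]. /nuabuodaumpumfu/ → nuavuozaumpumfu.

nuavuozaumpumfu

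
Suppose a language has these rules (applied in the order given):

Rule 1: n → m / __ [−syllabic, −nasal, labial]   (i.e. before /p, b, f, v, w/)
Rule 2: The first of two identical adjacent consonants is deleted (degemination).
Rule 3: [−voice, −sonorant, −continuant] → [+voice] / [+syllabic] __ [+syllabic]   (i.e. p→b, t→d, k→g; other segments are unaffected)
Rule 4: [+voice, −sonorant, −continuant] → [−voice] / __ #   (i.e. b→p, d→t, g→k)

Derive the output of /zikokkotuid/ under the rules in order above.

Rule 1 (nasal place assimilation): no segment meets the environment; /zikokkotuid/ is unchanged.
Rule 2 (degemination): /kk/ is a geminate; the first /k/ deletes. /zikokkotuid/ → zikokotuid.
Rule 3 (intervocalic voicing): /k/ is a voiceless stop between vowels /i/ and /o/, so it voices to [g]. /k/ is a voiceless stop between vowels /o/ and /o/, so it voices to [g]. /t/ is a voiceless stop between vowels /o/ and /u/, so it voices to [d]. /zikokotuid/ → zigogoduid.
Rule 4 (final devoicing): /d/ is a voiced stop in word-final position, so it devoices to [t]. /zigogoduid/ → zigogoduit.

zigogoduit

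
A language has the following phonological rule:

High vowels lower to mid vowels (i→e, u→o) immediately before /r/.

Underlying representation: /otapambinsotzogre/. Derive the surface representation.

otapambinsotzogre

No segment of /otapambinsotzogre/ meets the structural description of the rule, so the form surfaces unchanged.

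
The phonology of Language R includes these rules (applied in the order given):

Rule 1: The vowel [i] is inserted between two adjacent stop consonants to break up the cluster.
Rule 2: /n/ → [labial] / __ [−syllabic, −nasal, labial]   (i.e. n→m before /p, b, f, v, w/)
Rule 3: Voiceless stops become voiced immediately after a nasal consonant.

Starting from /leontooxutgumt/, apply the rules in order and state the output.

leondooxutigumd

Rule 1 (stop-cluster i-epenthesis): /t/ and /g/ form a stop–stop cluster, so [i] is inserted between them. /leontooxutgumt/ → leontooxutigumt.
Rule 2 (nasal place assimilation): no segment meets the environment; /leontooxutigumt/ is unchanged.
Rule 3 (post-nasal voicing): /t/ is a voiceless stop immediately after the nasal /n/, so it voices to [d]. /t/ is a voiceless stop immediately after the nasal /m/, so it voices to [d]. /leontooxutigumt/ → leondooxutigumd.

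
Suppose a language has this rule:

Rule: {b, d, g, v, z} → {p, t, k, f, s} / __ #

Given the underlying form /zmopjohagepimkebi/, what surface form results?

No segment of /zmopjohagepimkebi/ meets the structural description of the rule, so the form surfaces unchanged.

zmopjohagepimkebi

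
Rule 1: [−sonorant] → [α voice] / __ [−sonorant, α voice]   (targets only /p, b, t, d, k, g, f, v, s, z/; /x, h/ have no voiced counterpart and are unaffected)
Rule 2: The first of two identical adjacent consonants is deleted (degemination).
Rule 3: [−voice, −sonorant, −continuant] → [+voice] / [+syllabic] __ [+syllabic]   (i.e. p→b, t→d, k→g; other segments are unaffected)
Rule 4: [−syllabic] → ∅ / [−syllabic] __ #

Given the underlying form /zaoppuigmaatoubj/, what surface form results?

zaobuigmaadoub

Rule 1 (regressive voicing assimilation): no segment meets the environment; /zaoppuigmaatoubj/ is unchanged.
Rule 2 (degemination): /pp/ is a geminate; the first /p/ deletes. /zaoppuigmaatoubj/ → zaopuigmaatoubj.
Rule 3 (intervocalic voicing): /p/ is a voiceless stop between vowels /o/ and /u/, so it voices to [b]. /t/ is a voiceless stop between vowels /a/ and /o/, so it voices to [d]. /zaopuigmaatoubj/ → zaobuigmaadoubj.
Rule 4 (final cluster simplification): /j/ is the second consonant of a word-final cluster /bj/, so it deletes. /zaobuigmaadoubj/ → zaobuigmaadoub.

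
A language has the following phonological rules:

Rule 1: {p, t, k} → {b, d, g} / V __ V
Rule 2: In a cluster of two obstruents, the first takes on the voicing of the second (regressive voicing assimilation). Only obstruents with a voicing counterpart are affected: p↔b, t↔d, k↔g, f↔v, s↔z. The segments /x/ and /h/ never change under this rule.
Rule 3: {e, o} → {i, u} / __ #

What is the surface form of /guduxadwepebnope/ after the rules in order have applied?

Rule 1 (intervocalic voicing): /p/ is a voiceless stop between vowels /e/ and /e/, so it voices to [b]. /p/ is a voiceless stop between vowels /o/ and /e/, so it voices to [b]. /guduxadwepebnope/ → guduxadwebebnobe.
Rule 2 (regressive voicing assimilation): no segment meets the environment; /guduxadwebebnobe/ is unchanged.
Rule 3 (final vowel raising): /e/ is a mid vowel in word-final position, so it raises to [i]. /guduxadwebebnobe/ → guduxadwebebnobi.

guduxadwebebnobi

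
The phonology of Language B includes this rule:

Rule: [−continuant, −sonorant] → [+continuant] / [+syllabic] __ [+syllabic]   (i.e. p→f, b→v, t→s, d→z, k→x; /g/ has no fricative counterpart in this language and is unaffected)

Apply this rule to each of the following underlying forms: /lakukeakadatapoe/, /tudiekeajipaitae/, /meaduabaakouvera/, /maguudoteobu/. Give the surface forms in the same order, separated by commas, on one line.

/lakukeakadatapoe/: /k/ is a stop between vowels /a/ and /u/, so it spirantizes to the fricative [x]. /k/ is a stop between vowels /u/ and /e/, so it spirantizes to the fricative [x]. /k/ is a stop between vowels /a/ and /a/, so it spirantizes to the fricative [x]. /d/ is a stop between vowels /a/ and /a/, so it spirantizes to the fricative [z]. /t/ is a stop between vowels /a/ and /a/, so it spirantizes to the fricative [s]. /p/ is a stop between vowels /a/ and /o/, so it spirantizes to the fricative [f]. → [laxuxeaxazasafoe].
/tudiekeajipaitae/: /d/ is a stop between vowels /u/ and /i/, so it spirantizes to the fricative [z]. /k/ is a stop between vowels /e/ and /e/, so it spirantizes to the fricative [x]. /p/ is a stop between vowels /i/ and /a/, so it spirantizes to the fricative [f]. /t/ is a stop between vowels /i/ and /a/, so it spirantizes to the fricative [s]. → [tuziexeajifaisae].
/meaduabaakouvera/: /d/ is a stop between vowels /a/ and /u/, so it spirantizes to the fricative [z]. /b/ is a stop between vowels /a/ and /a/, so it spirantizes to the fricative [v]. /k/ is a stop between vowels /a/ and /o/, so it spirantizes to the fricative [x]. → [meazuavaaxouvera].
/maguudoteobu/: /d/ is a stop between vowels /u/ and /o/, so it spirantizes to the fricative [z]. /t/ is a stop between vowels /o/ and /e/, so it spirantizes to the fricative [s]. /b/ is a stop between vowels /o/ and /u/, so it spirantizes to the fricative [v]. → [maguuzoseovu].

laxuxeaxazasafoe, tuziexeajifaisae, meazuavaaxouvera, maguuzoseovu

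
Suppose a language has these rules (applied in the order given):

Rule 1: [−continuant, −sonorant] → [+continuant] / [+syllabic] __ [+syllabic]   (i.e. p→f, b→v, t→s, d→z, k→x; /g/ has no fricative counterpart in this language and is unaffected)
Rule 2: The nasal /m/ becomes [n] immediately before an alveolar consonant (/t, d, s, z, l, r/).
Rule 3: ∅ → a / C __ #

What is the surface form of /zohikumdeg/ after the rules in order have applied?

Rule 1 (intervocalic spirantization): /k/ is a stop between vowels /i/ and /u/, so it spirantizes to the fricative [x]. /zohikumdeg/ → zohixumdeg.
Rule 2 (nasal place assimilation): /m/ precedes the alveolar consonant /d/, so it assimilates in place to [n]. /zohixumdeg/ → zohixundeg.
Rule 3 (final a-epenthesis): the form ends in the consonant /g/, so [a] is inserted word-finally. /zohixundeg/ → zohixundega.

zohixundega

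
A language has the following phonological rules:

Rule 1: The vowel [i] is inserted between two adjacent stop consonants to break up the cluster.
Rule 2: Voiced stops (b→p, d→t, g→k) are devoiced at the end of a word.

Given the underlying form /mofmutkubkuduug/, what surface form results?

mofmutikubikuduuk

Rule 1 (stop-cluster i-epenthesis): /t/ and /k/ form a stop–stop cluster, so [i] is inserted between them. /b/ and /k/ form a stop–stop cluster, so [i] is inserted between them. /mofmutkubkuduug/ → mofmutikubikuduug.
Rule 2 (final devoicing): /g/ is a voiced stop in word-final position, so it devoices to [k]. /mofmutikubikuduug/ → mofmutikubikuduuk.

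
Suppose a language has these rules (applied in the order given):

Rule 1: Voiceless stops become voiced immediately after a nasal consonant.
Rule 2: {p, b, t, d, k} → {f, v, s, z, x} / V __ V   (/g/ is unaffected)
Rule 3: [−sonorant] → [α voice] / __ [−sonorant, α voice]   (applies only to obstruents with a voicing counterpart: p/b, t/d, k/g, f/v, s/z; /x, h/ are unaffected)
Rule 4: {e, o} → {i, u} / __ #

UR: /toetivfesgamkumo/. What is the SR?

Rule 1 (post-nasal voicing): /k/ is a voiceless stop immediately after the nasal /m/, so it voices to [g]. /toetivfesgamkumo/ → toetivfesgamgumo.
Rule 2 (intervocalic spirantization): /t/ is a stop between vowels /e/ and /i/, so it spirantizes to the fricative [s]. /toetivfesgamgumo/ → toesivfesgamgumo.
Rule 3 (regressive voicing assimilation): /v/ precedes the voiceless obstruent /f/, so it devoices to [f] by assimilation. /s/ precedes the voiced obstruent /g/, so it voices to [z] by assimilation. /toesivfesgamgumo/ → toesiffezgamgumo.
Rule 4 (final vowel raising): /o/ is a mid vowel in word-final position, so it raises to [u]. /toesiffezgamgumo/ → toesiffezgamgumu.

toesiffezgamgumu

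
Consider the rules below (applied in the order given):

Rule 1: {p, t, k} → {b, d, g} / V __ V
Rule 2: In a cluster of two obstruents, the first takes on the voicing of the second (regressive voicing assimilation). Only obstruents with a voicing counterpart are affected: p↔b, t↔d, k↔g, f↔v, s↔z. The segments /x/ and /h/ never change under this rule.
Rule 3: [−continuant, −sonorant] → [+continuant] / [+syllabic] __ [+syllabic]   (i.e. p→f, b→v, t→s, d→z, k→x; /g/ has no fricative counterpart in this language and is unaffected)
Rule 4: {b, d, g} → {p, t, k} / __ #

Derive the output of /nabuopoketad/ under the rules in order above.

Rule 1 (intervocalic voicing): /p/ is a voiceless stop between vowels /o/ and /o/, so it voices to [b]. /k/ is a voiceless stop between vowels /o/ and /e/, so it voices to [g]. /t/ is a voiceless stop between vowels /e/ and /a/, so it voices to [d]. /nabuopoketad/ → nabuobogedad.
Rule 2 (regressive voicing assimilation): no segment meets the environment; /nabuobogedad/ is unchanged.
Rule 3 (intervocalic spirantization): /b/ is a stop between vowels /a/ and /u/, so it spirantizes to the fricative [v]. /b/ is a stop between vowels /o/ and /o/, so it spirantizes to the fricative [v]. /d/ is a stop between vowels /e/ and /a/, so it spirantizes to the fricative [z]. /nabuobogedad/ → navuovogezad.
Rule 4 (final devoicing): /d/ is a voiced stop in word-final position, so it devoices to [t]. /navuovogezad/ → navuovogezat.

navuovogezat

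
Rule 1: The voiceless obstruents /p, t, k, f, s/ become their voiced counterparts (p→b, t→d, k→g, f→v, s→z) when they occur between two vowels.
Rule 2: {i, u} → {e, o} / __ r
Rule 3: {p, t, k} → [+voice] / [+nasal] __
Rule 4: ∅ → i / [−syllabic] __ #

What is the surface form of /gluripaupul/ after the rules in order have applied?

Rule 1 (intervocalic voicing): /p/ is a voiceless obstruent between vowels /i/ and /a/, so it voices to [b]. /p/ is a voiceless obstruent between vowels /u/ and /u/, so it voices to [b]. /gluripaupul/ → gluribaubul.
Rule 2 (pre-rhotic lowering): /u/ is a high vowel immediately before /r/, so it lowers to [o]. /gluribaubul/ → gloribaubul.
Rule 3 (post-nasal voicing): no segment meets the environment; /gloribaubul/ is unchanged.
Rule 4 (final i-epenthesis): the form ends in the consonant /l/, so [i] is inserted word-finally. /gloribaubul/ → gloribaubuli.

gloribaubuli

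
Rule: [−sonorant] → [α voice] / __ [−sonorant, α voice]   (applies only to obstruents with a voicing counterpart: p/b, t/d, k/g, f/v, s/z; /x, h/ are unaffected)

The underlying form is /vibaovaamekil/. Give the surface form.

vibaovaamekil

No segment of /vibaovaamekil/ meets the structural description of the rule, so the form surfaces unchanged.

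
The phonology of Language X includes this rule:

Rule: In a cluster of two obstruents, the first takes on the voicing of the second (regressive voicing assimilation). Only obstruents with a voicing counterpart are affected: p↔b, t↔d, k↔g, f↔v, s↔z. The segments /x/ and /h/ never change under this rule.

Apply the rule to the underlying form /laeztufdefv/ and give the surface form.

/z/ precedes the voiceless obstruent /t/, so it devoices to [s] by assimilation.
/f/ precedes the voiced obstruent /d/, so it voices to [v] by assimilation.
/f/ precedes the voiced obstruent /v/, so it voices to [v] by assimilation.
The other instances of /t/, /d/, /v/ do not occur in the required environment and remain unchanged.
Surface form: [laestuvdevv].

laestuvdevv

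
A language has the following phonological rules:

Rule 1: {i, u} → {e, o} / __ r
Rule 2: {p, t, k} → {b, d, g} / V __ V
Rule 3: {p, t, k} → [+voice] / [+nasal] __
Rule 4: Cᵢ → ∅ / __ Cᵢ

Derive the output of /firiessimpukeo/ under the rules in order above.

Rule 1 (pre-rhotic lowering): /i/ is a high vowel immediately before /r/, so it lowers to [e]. /firiessimpukeo/ → feriessimpukeo.
Rule 2 (intervocalic voicing): /k/ is a voiceless stop between vowels /u/ and /e/, so it voices to [g]. /feriessimpukeo/ → feriessimpugeo.
Rule 3 (post-nasal voicing): /p/ is a voiceless stop immediately after the nasal /m/, so it voices to [b]. /feriessimpugeo/ → feriessimbugeo.
Rule 4 (degemination): /ss/ is a geminate; the first /s/ deletes. /feriessimbugeo/ → feriesimbugeo.

feriesimbugeo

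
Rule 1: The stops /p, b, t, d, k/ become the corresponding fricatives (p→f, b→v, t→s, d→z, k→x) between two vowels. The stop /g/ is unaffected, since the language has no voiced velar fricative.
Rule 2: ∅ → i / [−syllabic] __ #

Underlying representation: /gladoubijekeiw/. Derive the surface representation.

glazouvijexeiwi

Rule 1 (intervocalic spirantization): /d/ is a stop between vowels /a/ and /o/, so it spirantizes to the fricative [z]. /b/ is a stop between vowels /u/ and /i/, so it spirantizes to the fricative [v]. /k/ is a stop between vowels /e/ and /e/, so it spirantizes to the fricative [x]. /gladoubijekeiw/ → glazouvijexeiw.
Rule 2 (final i-epenthesis): the form ends in the consonant /w/, so [i] is inserted word-finally. /glazouvijexeiw/ → glazouvijexeiwi.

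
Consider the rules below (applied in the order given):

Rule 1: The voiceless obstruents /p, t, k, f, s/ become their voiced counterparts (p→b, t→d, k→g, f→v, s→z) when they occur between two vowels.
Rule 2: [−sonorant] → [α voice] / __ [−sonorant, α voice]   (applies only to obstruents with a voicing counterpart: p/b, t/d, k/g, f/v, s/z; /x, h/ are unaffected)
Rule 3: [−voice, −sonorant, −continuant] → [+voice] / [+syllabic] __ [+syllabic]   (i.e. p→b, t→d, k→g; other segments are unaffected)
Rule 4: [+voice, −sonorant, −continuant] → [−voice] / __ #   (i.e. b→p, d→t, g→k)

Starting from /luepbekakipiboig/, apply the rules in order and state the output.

Rule 1 (intervocalic voicing): /k/ is a voiceless obstruent between vowels /e/ and /a/, so it voices to [g]. /k/ is a voiceless obstruent between vowels /a/ and /i/, so it voices to [g]. /p/ is a voiceless obstruent between vowels /i/ and /i/, so it voices to [b]. /luepbekakipiboig/ → luepbegagibiboig.
Rule 2 (regressive voicing assimilation): /p/ precedes the voiced obstruent /b/, so it voices to [b] by assimilation. /luepbegagibiboig/ → luebbegagibiboig.
Rule 3 (intervocalic voicing): no segment meets the environment; /luebbegagibiboig/ is unchanged.
Rule 4 (final devoicing): /g/ is a voiced stop in word-final position, so it devoices to [k]. /luebbegagibiboig/ → luebbegagibiboik.

luebbegagibiboik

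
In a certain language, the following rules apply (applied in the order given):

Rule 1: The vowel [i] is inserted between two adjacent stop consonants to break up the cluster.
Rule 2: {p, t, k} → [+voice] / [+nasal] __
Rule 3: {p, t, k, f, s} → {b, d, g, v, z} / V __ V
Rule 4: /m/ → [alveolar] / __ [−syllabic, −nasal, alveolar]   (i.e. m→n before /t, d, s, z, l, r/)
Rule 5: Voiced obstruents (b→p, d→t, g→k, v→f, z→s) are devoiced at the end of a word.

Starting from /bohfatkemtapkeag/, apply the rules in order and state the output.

bohfadigendabigeak

Rule 1 (stop-cluster i-epenthesis): /t/ and /k/ form a stop–stop cluster, so [i] is inserted between them. /p/ and /k/ form a stop–stop cluster, so [i] is inserted between them. /bohfatkemtapkeag/ → bohfatikemtapikeag.
Rule 2 (post-nasal voicing): /t/ is a voiceless stop immediately after the nasal /m/, so it voices to [d]. /bohfatikemtapikeag/ → bohfatikemdapikeag.
Rule 3 (intervocalic voicing): /t/ is a voiceless obstruent between vowels /a/ and /i/, so it voices to [d]. /k/ is a voiceless obstruent between vowels /i/ and /e/, so it voices to [g]. /p/ is a voiceless obstruent between vowels /a/ and /i/, so it voices to [b]. /k/ is a voiceless obstruent between vowels /i/ and /e/, so it voices to [g]. /bohfatikemdapikeag/ → bohfadigemdabigeag.
Rule 4 (nasal place assimilation): /m/ precedes the alveolar consonant /d/, so it assimilates in place to [n]. /bohfadigemdabigeag/ → bohfadigendabigeag.
Rule 5 (final devoicing): /g/ is a voiced obstruent in word-final position, so it devoices to [k]. /bohfadigendabigeag/ → bohfadigendabigeak.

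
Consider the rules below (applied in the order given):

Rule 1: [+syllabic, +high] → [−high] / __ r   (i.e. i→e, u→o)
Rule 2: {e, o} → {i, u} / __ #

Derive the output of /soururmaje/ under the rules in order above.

Rule 1 (pre-rhotic lowering): /u/ is a high vowel immediately before /r/, so it lowers to [o]. /u/ is a high vowel immediately before /r/, so it lowers to [o]. /soururmaje/ → soorormaje.
Rule 2 (final vowel raising): /e/ is a mid vowel in word-final position, so it raises to [i]. /soorormaje/ → soorormaji.

soorormaji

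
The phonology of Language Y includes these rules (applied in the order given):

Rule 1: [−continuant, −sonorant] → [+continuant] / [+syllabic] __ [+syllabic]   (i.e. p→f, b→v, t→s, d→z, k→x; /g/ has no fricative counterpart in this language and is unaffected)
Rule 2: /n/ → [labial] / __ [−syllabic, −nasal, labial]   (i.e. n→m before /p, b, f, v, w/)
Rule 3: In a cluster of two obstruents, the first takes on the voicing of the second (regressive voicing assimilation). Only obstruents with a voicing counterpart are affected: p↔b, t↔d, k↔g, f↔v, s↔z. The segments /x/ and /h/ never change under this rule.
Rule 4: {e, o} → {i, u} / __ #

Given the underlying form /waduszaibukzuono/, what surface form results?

Rule 1 (intervocalic spirantization): /d/ is a stop between vowels /a/ and /u/, so it spirantizes to the fricative [z]. /b/ is a stop between vowels /i/ and /u/, so it spirantizes to the fricative [v]. /waduszaibukzuono/ → wazuszaivukzuono.
Rule 2 (nasal place assimilation): no segment meets the environment; /wazuszaivukzuono/ is unchanged.
Rule 3 (regressive voicing assimilation): /s/ precedes the voiced obstruent /z/, so it voices to [z] by assimilation. /k/ precedes the voiced obstruent /z/, so it voices to [g] by assimilation. /wazuszaivukzuono/ → wazuzzaivugzuono.
Rule 4 (final vowel raising): /o/ is a mid vowel in word-final position, so it raises to [u]. /wazuzzaivugzuono/ → wazuzzaivugzuonu.

wazuzzaivugzuonu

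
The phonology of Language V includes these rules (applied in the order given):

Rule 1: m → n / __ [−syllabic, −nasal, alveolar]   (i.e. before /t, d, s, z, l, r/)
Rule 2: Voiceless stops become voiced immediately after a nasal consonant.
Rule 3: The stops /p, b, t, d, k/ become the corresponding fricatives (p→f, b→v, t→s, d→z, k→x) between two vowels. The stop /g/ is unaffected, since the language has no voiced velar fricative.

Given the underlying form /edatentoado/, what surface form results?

Rule 1 (nasal place assimilation): no segment meets the environment; /edatentoado/ is unchanged.
Rule 2 (post-nasal voicing): /t/ is a voiceless stop immediately after the nasal /n/, so it voices to [d]. /edatentoado/ → edatendoado.
Rule 3 (intervocalic spirantization): /d/ is a stop between vowels /e/ and /a/, so it spirantizes to the fricative [z]. /t/ is a stop between vowels /a/ and /e/, so it spirantizes to the fricative [s]. /d/ is a stop between vowels /a/ and /o/, so it spirantizes to the fricative [z]. /edatendoado/ → ezasendoazo.

ezasendoazo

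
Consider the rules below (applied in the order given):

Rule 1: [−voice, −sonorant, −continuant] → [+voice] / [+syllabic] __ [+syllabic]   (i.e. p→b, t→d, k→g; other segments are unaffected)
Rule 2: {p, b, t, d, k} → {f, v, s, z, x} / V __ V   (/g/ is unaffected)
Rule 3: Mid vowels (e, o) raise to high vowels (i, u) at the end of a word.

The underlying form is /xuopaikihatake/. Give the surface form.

xuovaigihazagi

Rule 1 (intervocalic voicing): /p/ is a voiceless stop between vowels /o/ and /a/, so it voices to [b]. /k/ is a voiceless stop between vowels /i/ and /i/, so it voices to [g]. /t/ is a voiceless stop between vowels /a/ and /a/, so it voices to [d]. /k/ is a voiceless stop between vowels /a/ and /e/, so it voices to [g]. /xuopaikihatake/ → xuobaigihadage.
Rule 2 (intervocalic spirantization): /b/ is a stop between vowels /o/ and /a/, so it spirantizes to the fricative [v]. /d/ is a stop between vowels /a/ and /a/, so it spirantizes to the fricative [z]. /xuobaigihadage/ → xuovaigihazage.
Rule 3 (final vowel raising): /e/ is a mid vowel in word-final position, so it raises to [i]. /xuovaigihazage/ → xuovaigihazagi.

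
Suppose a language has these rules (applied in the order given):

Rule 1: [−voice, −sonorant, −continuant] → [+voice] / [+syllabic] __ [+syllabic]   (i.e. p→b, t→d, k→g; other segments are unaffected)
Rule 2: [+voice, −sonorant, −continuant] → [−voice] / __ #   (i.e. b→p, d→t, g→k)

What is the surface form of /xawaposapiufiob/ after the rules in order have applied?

Rule 1 (intervocalic voicing): /p/ is a voiceless stop between vowels /a/ and /o/, so it voices to [b]. /p/ is a voiceless stop between vowels /a/ and /i/, so it voices to [b]. /xawaposapiufiob/ → xawabosabiufiob.
Rule 2 (final devoicing): /b/ is a voiced stop in word-final position, so it devoices to [p]. /xawabosabiufiob/ → xawabosabiufiop.

xawabosabiufiop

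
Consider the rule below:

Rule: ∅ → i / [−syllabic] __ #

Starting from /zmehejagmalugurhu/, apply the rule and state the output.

No segment of /zmehejagmalugurhu/ meets the structural description of the rule, so the form surfaces unchanged.

zmehejagmalugurhu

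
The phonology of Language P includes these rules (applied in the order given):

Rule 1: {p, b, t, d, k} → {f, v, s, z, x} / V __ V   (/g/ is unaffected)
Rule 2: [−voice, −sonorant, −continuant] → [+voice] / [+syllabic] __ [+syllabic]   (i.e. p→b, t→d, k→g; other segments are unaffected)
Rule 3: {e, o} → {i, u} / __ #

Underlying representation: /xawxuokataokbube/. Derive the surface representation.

xawxuoxasaokbuvi

Rule 1 (intervocalic spirantization): /k/ is a stop between vowels /o/ and /a/, so it spirantizes to the fricative [x]. /t/ is a stop between vowels /a/ and /a/, so it spirantizes to the fricative [s]. /b/ is a stop between vowels /u/ and /e/, so it spirantizes to the fricative [v]. /xawxuokataokbube/ → xawxuoxasaokbuve.
Rule 2 (intervocalic voicing): no segment meets the environment; /xawxuoxasaokbuve/ is unchanged.
Rule 3 (final vowel raising): /e/ is a mid vowel in word-final position, so it raises to [i]. /xawxuoxasaokbuve/ → xawxuoxasaokbuvi.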